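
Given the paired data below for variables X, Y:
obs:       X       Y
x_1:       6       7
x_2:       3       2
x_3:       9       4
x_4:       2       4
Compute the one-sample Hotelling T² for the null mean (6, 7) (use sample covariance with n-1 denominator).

Step 1 — sample mean vector:
  mean(X) = (6 + 3 + 9 + 2) / 4 = 20/4 = 5
  mean(Y) = (7 + 2 + 4 + 4) / 4 = 17/4 = 4.25
  x̄ = (5, 4.25),  deviation x̄ - mu_0 = (5, 4.25) - (6, 7) = (-1, -2.75).

Step 2 — sample covariance matrix, S[i,j] = (1/(n-1)) · Σ_k (x_{k,i} - mean_i) · (x_{k,j} - mean_j), divisor n-1 = 3:
  S[X,X] = ((1)·(1) + (-2)·(-2) + (4)·(4) + (-3)·(-3)) / 3 = 30/3 = 10
  S[X,Y] = ((1)·(2.75) + (-2)·(-2.25) + (4)·(-0.25) + (-3)·(-0.25)) / 3 = 7/3 = 2.3333
  S[Y,Y] = ((2.75)·(2.75) + (-2.25)·(-2.25) + (-0.25)·(-0.25) + (-0.25)·(-0.25)) / 3 = 12.75/3 = 4.25
  S = [[10, 2.3333],
 [2.3333, 4.25]].

Step 3 — invert S. det(S) = 10·4.25 - (2.3333)² = 37.0556.
  S^{-1} = (1/det) · [[d, -b], [-b, a]] = [[0.1147, -0.063],
 [-0.063, 0.2699]].

Step 4 — quadratic form (x̄ - mu_0)^T · S^{-1} · (x̄ - mu_0):
  S^{-1} · (x̄ - mu_0) = (0.0585, -0.6792),
  (x̄ - mu_0)^T · [...] = (-1)·(0.0585) + (-2.75)·(-0.6792) = 1.8092.

Step 5 — scale by n: T² = 4 · 1.8092 = 7.2369.

T² ≈ 7.2369


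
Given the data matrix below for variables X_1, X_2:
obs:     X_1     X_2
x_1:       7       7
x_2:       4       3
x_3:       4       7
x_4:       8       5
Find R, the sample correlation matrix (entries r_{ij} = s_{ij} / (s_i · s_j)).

Step 1 — column means:
  mean(X_1) = (7 + 4 + 4 + 8) / 4 = 23/4 = 5.75
  mean(X_2) = (7 + 3 + 7 + 5) / 4 = 22/4 = 5.5

Step 2 — sample variances and covariances s[i,j] = (1/(n-1)) · Σ_k (x_{k,i} - mean_i) · (x_{k,j} - mean_j), with n-1 = 3:
  s[X_1,X_1] = ((1.25)·(1.25) + (-1.75)·(-1.75) + (-1.75)·(-1.75) + (2.25)·(2.25)) / 3 = 12.75/3 = 4.25
  s[X_1,X_2] = ((1.25)·(1.5) + (-1.75)·(-2.5) + (-1.75)·(1.5) + (2.25)·(-0.5)) / 3 = 2.5/3 = 0.8333
  s[X_2,X_2] = ((1.5)·(1.5) + (-2.5)·(-2.5) + (1.5)·(1.5) + (-0.5)·(-0.5)) / 3 = 11/3 = 3.6667
  Sample standard deviations s_i = √(s[i,i]):
  s(X_1) = √(4.25) = 2.0616
  s(X_2) = √(3.6667) = 1.9149

Step 3 — r_{ij} = s_{ij} / (s_i · s_j):
  r[X_1,X_1] = 1 (diagonal).
  r[X_1,X_2] = 0.8333 / (2.0616 · 1.9149) = 0.8333 / 3.9476 = 0.2111
  r[X_2,X_2] = 1 (diagonal).

R is symmetric with unit diagonal. Assembling:

R = [[1, 0.2111],
 [0.2111, 1]]


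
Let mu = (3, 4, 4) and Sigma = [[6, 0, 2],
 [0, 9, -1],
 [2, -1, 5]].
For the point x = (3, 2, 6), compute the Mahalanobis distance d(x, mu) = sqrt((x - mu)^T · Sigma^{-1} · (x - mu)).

Step 1 — centre the observation: (x - mu) = (0, -2, 2).

Step 2 — invert Sigma (cofactor / det for 3×3, or solve directly):
  Sigma^{-1} = [[0.193, -0.0088, -0.0789],
 [-0.0088, 0.114, 0.0263],
 [-0.0789, 0.0263, 0.2368]].

Step 3 — form the quadratic (x - mu)^T · Sigma^{-1} · (x - mu):
  Sigma^{-1} · (x - mu) = (-0.1404, -0.1754, 0.4211).
  (x - mu)^T · [Sigma^{-1} · (x - mu)] = (0)·(-0.1404) + (-2)·(-0.1754) + (2)·(0.4211) = 1.193.

Step 4 — take square root: d = √(1.193) ≈ 1.0922.

d(x, mu) = √(1.193) ≈ 1.0922


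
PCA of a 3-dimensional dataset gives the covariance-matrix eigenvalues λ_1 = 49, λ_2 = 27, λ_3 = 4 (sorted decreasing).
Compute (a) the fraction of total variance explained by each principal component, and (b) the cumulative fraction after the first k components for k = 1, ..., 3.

Step 1 — total variance = trace(Sigma) = Σ λ_i = 49 + 27 + 4 = 80.

Step 2 — fraction explained by component i = λ_i / Σ λ:
  PC1: 49/80 = 0.6125
  PC2: 27/80 = 0.3375
  PC3: 4/80 = 0.05

Step 3 — cumulative fraction after k components = (λ_1 + ... + λ_k) / Σ λ:
  k = 1: 49/80 = 0.6125
  k = 2: (49 + 27)/80 = 76/80 = 0.95
  k = 3: (49 + 27 + 4)/80 = 80/80 = 1

Summary (fraction, with percent):

explained: PC1 0.6125 (61.25%), PC2 0.3375 (33.75%), PC3 0.05 (5%);  cumulative: 0.6125, 0.95, 1


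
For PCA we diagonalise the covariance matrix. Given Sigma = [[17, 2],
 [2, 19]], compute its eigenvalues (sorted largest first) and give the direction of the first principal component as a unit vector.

Step 1 — characteristic polynomial of 2×2 Sigma:
  det(Sigma - λI) = λ² - trace · λ + det = 0.
  trace = 17 + 19 = 36, det = 17·19 - (2)² = 319.
Step 2 — discriminant:
  Δ = trace² - 4·det = 1296 - 1276 = 20.
Step 3 — eigenvalues:
  λ = (trace ± √Δ)/2 = (36 ± 4.4721)/2,
  λ_1 = 20.2361,  λ_2 = 15.7639.

Step 4 — unit eigenvector for λ_1: solve (Sigma - λ_1 I)v = 0. First row:
  (17 - 20.2361)·v_x + (2)·v_y = 0, i.e. (-3.2361)·v_x + (2)·v_y = 0,
  so v ∝ (b, λ_1 - a) = (2, 3.2361) = u.
  ||u|| = √((2)² + (3.2361)²) = √(14.4721) ≈ 3.8042,
  v_1 = u/||u|| ≈ (0.5257, 0.8507) (||v_1|| = 1).

λ_1 = 20.2361,  λ_2 = 15.7639;  v_1 ≈ (0.5257, 0.8507)


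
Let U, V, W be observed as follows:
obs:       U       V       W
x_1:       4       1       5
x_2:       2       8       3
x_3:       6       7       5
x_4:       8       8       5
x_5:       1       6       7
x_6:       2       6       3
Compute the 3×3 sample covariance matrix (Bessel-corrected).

Step 1 — column means:
  mean(U) = (4 + 2 + 6 + 8 + 1 + 2) / 6 = 23/6 = 3.8333
  mean(V) = (1 + 8 + 7 + 8 + 6 + 6) / 6 = 36/6 = 6
  mean(W) = (5 + 3 + 5 + 5 + 7 + 3) / 6 = 28/6 = 4.6667

Step 2 — sample covariance S[i,j] = (1/(n-1)) · Σ_k (x_{k,i} - mean_i) · (x_{k,j} - mean_j), with n-1 = 5.
  S[U,U] = ((0.1667)·(0.1667) + (-1.8333)·(-1.8333) + (2.1667)·(2.1667) + (4.1667)·(4.1667) + (-2.8333)·(-2.8333) + (-1.8333)·(-1.8333)) / 5 = 36.8333/5 = 7.3667
  S[U,V] = ((0.1667)·(-5) + (-1.8333)·(2) + (2.1667)·(1) + (4.1667)·(2) + (-2.8333)·(0) + (-1.8333)·(0)) / 5 = 6/5 = 1.2
  S[U,W] = ((0.1667)·(0.3333) + (-1.8333)·(-1.6667) + (2.1667)·(0.3333) + (4.1667)·(0.3333) + (-2.8333)·(2.3333) + (-1.8333)·(-1.6667)) / 5 = 1.6667/5 = 0.3333
  S[V,V] = ((-5)·(-5) + (2)·(2) + (1)·(1) + (2)·(2) + (0)·(0) + (0)·(0)) / 5 = 34/5 = 6.8
  S[V,W] = ((-5)·(0.3333) + (2)·(-1.6667) + (1)·(0.3333) + (2)·(0.3333) + (0)·(2.3333) + (0)·(-1.6667)) / 5 = -4/5 = -0.8
  S[W,W] = ((0.3333)·(0.3333) + (-1.6667)·(-1.6667) + (0.3333)·(0.3333) + (0.3333)·(0.3333) + (2.3333)·(2.3333) + (-1.6667)·(-1.6667)) / 5 = 11.3333/5 = 2.2667

S is symmetric (S[j,i] = S[i,j]). Assembling:

S = [[7.3667, 1.2, 0.3333],
 [1.2, 6.8, -0.8],
 [0.3333, -0.8, 2.2667]]


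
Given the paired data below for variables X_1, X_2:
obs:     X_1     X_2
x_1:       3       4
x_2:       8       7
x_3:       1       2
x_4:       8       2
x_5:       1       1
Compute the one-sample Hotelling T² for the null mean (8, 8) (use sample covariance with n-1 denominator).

Step 1 — sample mean vector:
  mean(X_1) = (3 + 8 + 1 + 8 + 1) / 5 = 21/5 = 4.2
  mean(X_2) = (4 + 7 + 2 + 2 + 1) / 5 = 16/5 = 3.2
  x̄ = (4.2, 3.2),  deviation x̄ - mu_0 = (4.2, 3.2) - (8, 8) = (-3.8, -4.8).

Step 2 — sample covariance matrix, S[i,j] = (1/(n-1)) · Σ_k (x_{k,i} - mean_i) · (x_{k,j} - mean_j), divisor n-1 = 4:
  S[X_1,X_1] = ((-1.2)·(-1.2) + (3.8)·(3.8) + (-3.2)·(-3.2) + (3.8)·(3.8) + (-3.2)·(-3.2)) / 4 = 50.8/4 = 12.7
  S[X_1,X_2] = ((-1.2)·(0.8) + (3.8)·(3.8) + (-3.2)·(-1.2) + (3.8)·(-1.2) + (-3.2)·(-2.2)) / 4 = 19.8/4 = 4.95
  S[X_2,X_2] = ((0.8)·(0.8) + (3.8)·(3.8) + (-1.2)·(-1.2) + (-1.2)·(-1.2) + (-2.2)·(-2.2)) / 4 = 22.8/4 = 5.7
  S = [[12.7, 4.95],
 [4.95, 5.7]].

Step 3 — invert S. det(S) = 12.7·5.7 - (4.95)² = 47.8875.
  S^{-1} = (1/det) · [[d, -b], [-b, a]] = [[0.119, -0.1034],
 [-0.1034, 0.2652]].

Step 4 — quadratic form (x̄ - mu_0)^T · S^{-1} · (x̄ - mu_0):
  S^{-1} · (x̄ - mu_0) = (0.0439, -0.8802),
  (x̄ - mu_0)^T · [...] = (-3.8)·(0.0439) + (-4.8)·(-0.8802) = 4.0583.

Step 5 — scale by n: T² = 5 · 4.0583 = 20.2913.

T² ≈ 20.2913


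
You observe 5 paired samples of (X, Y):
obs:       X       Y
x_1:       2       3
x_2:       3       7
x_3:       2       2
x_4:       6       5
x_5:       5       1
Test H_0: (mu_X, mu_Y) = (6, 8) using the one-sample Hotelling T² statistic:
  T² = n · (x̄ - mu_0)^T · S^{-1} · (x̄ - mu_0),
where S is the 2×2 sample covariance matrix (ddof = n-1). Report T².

Step 1 — sample mean vector:
  mean(X) = (2 + 3 + 2 + 6 + 5) / 5 = 18/5 = 3.6
  mean(Y) = (3 + 7 + 2 + 5 + 1) / 5 = 18/5 = 3.6
  x̄ = (3.6, 3.6),  deviation x̄ - mu_0 = (3.6, 3.6) - (6, 8) = (-2.4, -4.4).

Step 2 — sample covariance matrix, S[i,j] = (1/(n-1)) · Σ_k (x_{k,i} - mean_i) · (x_{k,j} - mean_j), divisor n-1 = 4:
  S[X,X] = ((-1.6)·(-1.6) + (-0.6)·(-0.6) + (-1.6)·(-1.6) + (2.4)·(2.4) + (1.4)·(1.4)) / 4 = 13.2/4 = 3.3
  S[X,Y] = ((-1.6)·(-0.6) + (-0.6)·(3.4) + (-1.6)·(-1.6) + (2.4)·(1.4) + (1.4)·(-2.6)) / 4 = 1.2/4 = 0.3
  S[Y,Y] = ((-0.6)·(-0.6) + (3.4)·(3.4) + (-1.6)·(-1.6) + (1.4)·(1.4) + (-2.6)·(-2.6)) / 4 = 23.2/4 = 5.8
  S = [[3.3, 0.3],
 [0.3, 5.8]].

Step 3 — invert S. det(S) = 3.3·5.8 - (0.3)² = 19.05.
  S^{-1} = (1/det) · [[d, -b], [-b, a]] = [[0.3045, -0.0157],
 [-0.0157, 0.1732]].

Step 4 — quadratic form (x̄ - mu_0)^T · S^{-1} · (x̄ - mu_0):
  S^{-1} · (x̄ - mu_0) = (-0.6614, -0.7244),
  (x̄ - mu_0)^T · [...] = (-2.4)·(-0.6614) + (-4.4)·(-0.7244) = 4.7748.

Step 5 — scale by n: T² = 5 · 4.7748 = 23.874.

T² ≈ 23.874


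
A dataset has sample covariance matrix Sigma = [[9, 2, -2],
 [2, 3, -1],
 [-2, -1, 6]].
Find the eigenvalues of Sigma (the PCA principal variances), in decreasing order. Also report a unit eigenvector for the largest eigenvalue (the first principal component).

Step 1 — characteristic polynomial p(λ) = det(λI - Sigma) = λ³ - tr·λ² + c_1·λ - det, where tr = trace, c_1 = sum of the principal 2×2 minors, det = det(Sigma):
  tr = 9 + 3 + 6 = 18,
  c_1 = (9·3 - (2)²) + (9·6 - (-2)²) + (3·6 - (-1)²) = 23 + 50 + 17 = 90,
  det = 9·(3·6 - (-1)²) - (2)·((2)·6 - (-1)·(-2)) + (-2)·((2)·(-1) - 3·(-2)) = 9·(17) - (2)·(10) + (-2)·(4) = 125.
  So p(λ) = λ³ - 18λ² + 90λ - 125.
Step 2 — look for an integer root (rational root theorem: any rational root is an integer divisor of 125). Testing λ = 5:
  p(5) = 125 - 450 + 450 - 125 = 0  ✓
  Dividing out (λ - 5): p(λ) = (λ - 5)(λ² - 13λ + 25).
Step 3 — remaining eigenvalues from the quadratic λ² - 13λ + 25 = 0:
  Δ = 13² - 4·25 = 169 - 100 = 69,  λ = (13 ± √69)/2 = (13 ± 8.3066)/2 ≈ 10.6533 or 2.3467.
  Sorted: λ_1 = 10.6533,  λ_2 = 5,  λ_3 = 2.3467  (check: sum = 18 = tr ✓).

Step 4 — unit eigenvector for λ_1 ≈ 10.6533: v spans the null space of (Sigma - λ_1 I), whose rows are
  r_1 = (-1.6533, 2, -2),  r_2 = (2, -7.6533, -1),  r_3 = (-2, -1, -4.6533).
  v is orthogonal to every row, so take v ∝ r_1 × r_2 = ((2)·(-1) - (-2)·(-7.6533), (-2)·(2) - (-1.6533)·(-1), (-1.6533)·(-7.6533) - (2)·(2)) ≈ (-17.3066, -5.6533, 8.6533).
  Rescale (multiply by -1 so the first nonzero entry is positive): u = (17.3066, 5.6533, -8.6533).
  ||u|| = √((17.3066)² + (5.6533)² + (-8.6533)²) = √(406.359) ≈ 20.1583,  v_1 = u/||u|| ≈ (0.8585, 0.2804, -0.4293) (||v_1|| = 1).

λ_1 = 10.6533,  λ_2 = 5,  λ_3 = 2.3467;  v_1 ≈ (0.8585, 0.2804, -0.4293)


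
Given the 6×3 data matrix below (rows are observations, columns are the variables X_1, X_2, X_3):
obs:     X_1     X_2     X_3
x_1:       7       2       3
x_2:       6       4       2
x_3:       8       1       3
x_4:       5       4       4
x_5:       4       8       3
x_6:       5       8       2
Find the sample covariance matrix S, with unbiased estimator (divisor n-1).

Step 1 — column means:
  mean(X_1) = (7 + 6 + 8 + 5 + 4 + 5) / 6 = 35/6 = 5.8333
  mean(X_2) = (2 + 4 + 1 + 4 + 8 + 8) / 6 = 27/6 = 4.5
  mean(X_3) = (3 + 2 + 3 + 4 + 3 + 2) / 6 = 17/6 = 2.8333

Step 2 — sample covariance S[i,j] = (1/(n-1)) · Σ_k (x_{k,i} - mean_i) · (x_{k,j} - mean_j), with n-1 = 5.
  S[X_1,X_1] = ((1.1667)·(1.1667) + (0.1667)·(0.1667) + (2.1667)·(2.1667) + (-0.8333)·(-0.8333) + (-1.8333)·(-1.8333) + (-0.8333)·(-0.8333)) / 5 = 10.8333/5 = 2.1667
  S[X_1,X_2] = ((1.1667)·(-2.5) + (0.1667)·(-0.5) + (2.1667)·(-3.5) + (-0.8333)·(-0.5) + (-1.8333)·(3.5) + (-0.8333)·(3.5)) / 5 = -19.5/5 = -3.9
  S[X_1,X_3] = ((1.1667)·(0.1667) + (0.1667)·(-0.8333) + (2.1667)·(0.1667) + (-0.8333)·(1.1667) + (-1.8333)·(0.1667) + (-0.8333)·(-0.8333)) / 5 = -0.1667/5 = -0.0333
  S[X_2,X_2] = ((-2.5)·(-2.5) + (-0.5)·(-0.5) + (-3.5)·(-3.5) + (-0.5)·(-0.5) + (3.5)·(3.5) + (3.5)·(3.5)) / 5 = 43.5/5 = 8.7
  S[X_2,X_3] = ((-2.5)·(0.1667) + (-0.5)·(-0.8333) + (-3.5)·(0.1667) + (-0.5)·(1.1667) + (3.5)·(0.1667) + (3.5)·(-0.8333)) / 5 = -3.5/5 = -0.7
  S[X_3,X_3] = ((0.1667)·(0.1667) + (-0.8333)·(-0.8333) + (0.1667)·(0.1667) + (1.1667)·(1.1667) + (0.1667)·(0.1667) + (-0.8333)·(-0.8333)) / 5 = 2.8333/5 = 0.5667

S is symmetric (S[j,i] = S[i,j]). Assembling:

S = [[2.1667, -3.9, -0.0333],
 [-3.9, 8.7, -0.7],
 [-0.0333, -0.7, 0.5667]]


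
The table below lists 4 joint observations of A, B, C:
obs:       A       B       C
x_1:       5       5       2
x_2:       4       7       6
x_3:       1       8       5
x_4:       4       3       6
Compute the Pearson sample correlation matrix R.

Step 1 — column means:
  mean(A) = (5 + 4 + 1 + 4) / 4 = 14/4 = 3.5
  mean(B) = (5 + 7 + 8 + 3) / 4 = 23/4 = 5.75
  mean(C) = (2 + 6 + 5 + 6) / 4 = 19/4 = 4.75

Step 2 — sample variances and covariances s[i,j] = (1/(n-1)) · Σ_k (x_{k,i} - mean_i) · (x_{k,j} - mean_j), with n-1 = 3:
  s[A,A] = ((1.5)·(1.5) + (0.5)·(0.5) + (-2.5)·(-2.5) + (0.5)·(0.5)) / 3 = 9/3 = 3
  s[A,B] = ((1.5)·(-0.75) + (0.5)·(1.25) + (-2.5)·(2.25) + (0.5)·(-2.75)) / 3 = -7.5/3 = -2.5
  s[A,C] = ((1.5)·(-2.75) + (0.5)·(1.25) + (-2.5)·(0.25) + (0.5)·(1.25)) / 3 = -3.5/3 = -1.1667
  s[B,B] = ((-0.75)·(-0.75) + (1.25)·(1.25) + (2.25)·(2.25) + (-2.75)·(-2.75)) / 3 = 14.75/3 = 4.9167
  s[B,C] = ((-0.75)·(-2.75) + (1.25)·(1.25) + (2.25)·(0.25) + (-2.75)·(1.25)) / 3 = 0.75/3 = 0.25
  s[C,C] = ((-2.75)·(-2.75) + (1.25)·(1.25) + (0.25)·(0.25) + (1.25)·(1.25)) / 3 = 10.75/3 = 3.5833
  Sample standard deviations s_i = √(s[i,i]):
  s(A) = √(3) = 1.7321
  s(B) = √(4.9167) = 2.2174
  s(C) = √(3.5833) = 1.893

Step 3 — r_{ij} = s_{ij} / (s_i · s_j):
  r[A,A] = 1 (diagonal).
  r[A,B] = -2.5 / (1.7321 · 2.2174) = -2.5 / 3.8406 = -0.6509
  r[A,C] = -1.1667 / (1.7321 · 1.893) = -1.1667 / 3.2787 = -0.3558
  r[B,B] = 1 (diagonal).
  r[B,C] = 0.25 / (2.2174 · 1.893) = 0.25 / 4.1974 = 0.0596
  r[C,C] = 1 (diagonal).

R is symmetric with unit diagonal. Assembling:

R = [[1, -0.6509, -0.3558],
 [-0.6509, 1, 0.0596],
 [-0.3558, 0.0596, 1]]


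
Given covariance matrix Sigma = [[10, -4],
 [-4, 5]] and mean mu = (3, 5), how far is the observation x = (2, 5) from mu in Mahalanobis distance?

Step 1 — centre the observation: (x - mu) = (-1, 0).

Step 2 — invert Sigma. det(Sigma) = 10·5 - (-4)² = 34.
  Sigma^{-1} = (1/det) · [[d, -b], [-b, a]] = [[0.1471, 0.1176],
 [0.1176, 0.2941]].

Step 3 — form the quadratic (x - mu)^T · Sigma^{-1} · (x - mu):
  Sigma^{-1} · (x - mu) = (-0.1471, -0.1176).
  (x - mu)^T · [Sigma^{-1} · (x - mu)] = (-1)·(-0.1471) + (0)·(-0.1176) = 0.1471.

Step 4 — take square root: d = √(0.1471) ≈ 0.3835.

d(x, mu) = √(0.1471) ≈ 0.3835


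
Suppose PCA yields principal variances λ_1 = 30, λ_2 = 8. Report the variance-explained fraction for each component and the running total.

Step 1 — total variance = trace(Sigma) = Σ λ_i = 30 + 8 = 38.

Step 2 — fraction explained by component i = λ_i / Σ λ:
  PC1: 30/38 = 0.7895
  PC2: 8/38 = 0.2105

Step 3 — cumulative fraction after k components = (λ_1 + ... + λ_k) / Σ λ:
  k = 1: 30/38 = 0.7895
  k = 2: (30 + 8)/38 = 38/38 = 1

Summary (fraction, with percent):

explained: PC1 0.7895 (78.95%), PC2 0.2105 (21.05%);  cumulative: 0.7895, 1


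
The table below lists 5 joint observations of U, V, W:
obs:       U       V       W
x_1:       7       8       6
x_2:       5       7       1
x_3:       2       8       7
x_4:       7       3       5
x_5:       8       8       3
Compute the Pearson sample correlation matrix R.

Step 1 — column means:
  mean(U) = (7 + 5 + 2 + 7 + 8) / 5 = 29/5 = 5.8
  mean(V) = (8 + 7 + 8 + 3 + 8) / 5 = 34/5 = 6.8
  mean(W) = (6 + 1 + 7 + 5 + 3) / 5 = 22/5 = 4.4

Step 2 — sample variances and covariances s[i,j] = (1/(n-1)) · Σ_k (x_{k,i} - mean_i) · (x_{k,j} - mean_j), with n-1 = 4:
  s[U,U] = ((1.2)·(1.2) + (-0.8)·(-0.8) + (-3.8)·(-3.8) + (1.2)·(1.2) + (2.2)·(2.2)) / 4 = 22.8/4 = 5.7
  s[U,V] = ((1.2)·(1.2) + (-0.8)·(0.2) + (-3.8)·(1.2) + (1.2)·(-3.8) + (2.2)·(1.2)) / 4 = -5.2/4 = -1.3
  s[U,W] = ((1.2)·(1.6) + (-0.8)·(-3.4) + (-3.8)·(2.6) + (1.2)·(0.6) + (2.2)·(-1.4)) / 4 = -7.6/4 = -1.9
  s[V,V] = ((1.2)·(1.2) + (0.2)·(0.2) + (1.2)·(1.2) + (-3.8)·(-3.8) + (1.2)·(1.2)) / 4 = 18.8/4 = 4.7
  s[V,W] = ((1.2)·(1.6) + (0.2)·(-3.4) + (1.2)·(2.6) + (-3.8)·(0.6) + (1.2)·(-1.4)) / 4 = 0.4/4 = 0.1
  s[W,W] = ((1.6)·(1.6) + (-3.4)·(-3.4) + (2.6)·(2.6) + (0.6)·(0.6) + (-1.4)·(-1.4)) / 4 = 23.2/4 = 5.8
  Sample standard deviations s_i = √(s[i,i]):
  s(U) = √(5.7) = 2.3875
  s(V) = √(4.7) = 2.1679
  s(W) = √(5.8) = 2.4083

Step 3 — r_{ij} = s_{ij} / (s_i · s_j):
  r[U,U] = 1 (diagonal).
  r[U,V] = -1.3 / (2.3875 · 2.1679) = -1.3 / 5.1759 = -0.2512
  r[U,W] = -1.9 / (2.3875 · 2.4083) = -1.9 / 5.7498 = -0.3304
  r[V,V] = 1 (diagonal).
  r[V,W] = 0.1 / (2.1679 · 2.4083) = 0.1 / 5.2211 = 0.0192
  r[W,W] = 1 (diagonal).

R is symmetric with unit diagonal. Assembling:

R = [[1, -0.2512, -0.3304],
 [-0.2512, 1, 0.0192],
 [-0.3304, 0.0192, 1]]


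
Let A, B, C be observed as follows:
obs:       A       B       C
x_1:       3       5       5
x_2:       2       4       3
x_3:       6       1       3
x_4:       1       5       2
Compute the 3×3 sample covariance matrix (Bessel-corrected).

Step 1 — column means:
  mean(A) = (3 + 2 + 6 + 1) / 4 = 12/4 = 3
  mean(B) = (5 + 4 + 1 + 5) / 4 = 15/4 = 3.75
  mean(C) = (5 + 3 + 3 + 2) / 4 = 13/4 = 3.25

Step 2 — sample covariance S[i,j] = (1/(n-1)) · Σ_k (x_{k,i} - mean_i) · (x_{k,j} - mean_j), with n-1 = 3.
  S[A,A] = ((0)·(0) + (-1)·(-1) + (3)·(3) + (-2)·(-2)) / 3 = 14/3 = 4.6667
  S[A,B] = ((0)·(1.25) + (-1)·(0.25) + (3)·(-2.75) + (-2)·(1.25)) / 3 = -11/3 = -3.6667
  S[A,C] = ((0)·(1.75) + (-1)·(-0.25) + (3)·(-0.25) + (-2)·(-1.25)) / 3 = 2/3 = 0.6667
  S[B,B] = ((1.25)·(1.25) + (0.25)·(0.25) + (-2.75)·(-2.75) + (1.25)·(1.25)) / 3 = 10.75/3 = 3.5833
  S[B,C] = ((1.25)·(1.75) + (0.25)·(-0.25) + (-2.75)·(-0.25) + (1.25)·(-1.25)) / 3 = 1.25/3 = 0.4167
  S[C,C] = ((1.75)·(1.75) + (-0.25)·(-0.25) + (-0.25)·(-0.25) + (-1.25)·(-1.25)) / 3 = 4.75/3 = 1.5833

S is symmetric (S[j,i] = S[i,j]). Assembling:

S = [[4.6667, -3.6667, 0.6667],
 [-3.6667, 3.5833, 0.4167],
 [0.6667, 0.4167, 1.5833]]


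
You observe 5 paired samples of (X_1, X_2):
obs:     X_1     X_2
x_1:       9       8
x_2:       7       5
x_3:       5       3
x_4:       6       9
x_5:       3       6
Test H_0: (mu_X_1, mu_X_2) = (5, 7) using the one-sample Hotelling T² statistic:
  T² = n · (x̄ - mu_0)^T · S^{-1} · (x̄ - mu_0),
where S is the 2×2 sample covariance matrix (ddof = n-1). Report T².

Step 1 — sample mean vector:
  mean(X_1) = (9 + 7 + 5 + 6 + 3) / 5 = 30/5 = 6
  mean(X_2) = (8 + 5 + 3 + 9 + 6) / 5 = 31/5 = 6.2
  x̄ = (6, 6.2),  deviation x̄ - mu_0 = (6, 6.2) - (5, 7) = (1, -0.8).

Step 2 — sample covariance matrix, S[i,j] = (1/(n-1)) · Σ_k (x_{k,i} - mean_i) · (x_{k,j} - mean_j), divisor n-1 = 4:
  S[X_1,X_1] = ((3)·(3) + (1)·(1) + (-1)·(-1) + (0)·(0) + (-3)·(-3)) / 4 = 20/4 = 5
  S[X_1,X_2] = ((3)·(1.8) + (1)·(-1.2) + (-1)·(-3.2) + (0)·(2.8) + (-3)·(-0.2)) / 4 = 8/4 = 2
  S[X_2,X_2] = ((1.8)·(1.8) + (-1.2)·(-1.2) + (-3.2)·(-3.2) + (2.8)·(2.8) + (-0.2)·(-0.2)) / 4 = 22.8/4 = 5.7
  S = [[5, 2],
 [2, 5.7]].

Step 3 — invert S. det(S) = 5·5.7 - (2)² = 24.5.
  S^{-1} = (1/det) · [[d, -b], [-b, a]] = [[0.2327, -0.0816],
 [-0.0816, 0.2041]].

Step 4 — quadratic form (x̄ - mu_0)^T · S^{-1} · (x̄ - mu_0):
  S^{-1} · (x̄ - mu_0) = (0.298, -0.2449),
  (x̄ - mu_0)^T · [...] = (1)·(0.298) + (-0.8)·(-0.2449) = 0.4939.

Step 5 — scale by n: T² = 5 · 0.4939 = 2.4694.

T² ≈ 2.4694


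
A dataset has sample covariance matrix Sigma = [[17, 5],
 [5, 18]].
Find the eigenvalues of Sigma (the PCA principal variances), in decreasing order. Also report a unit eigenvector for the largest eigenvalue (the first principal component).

Step 1 — characteristic polynomial of 2×2 Sigma:
  det(Sigma - λI) = λ² - trace · λ + det = 0.
  trace = 17 + 18 = 35, det = 17·18 - (5)² = 281.
Step 2 — discriminant:
  Δ = trace² - 4·det = 1225 - 1124 = 101.
Step 3 — eigenvalues:
  λ = (trace ± √Δ)/2 = (35 ± 10.0499)/2,
  λ_1 = 22.5249,  λ_2 = 12.4751.

Step 4 — unit eigenvector for λ_1: solve (Sigma - λ_1 I)v = 0. First row:
  (17 - 22.5249)·v_x + (5)·v_y = 0, i.e. (-5.5249)·v_x + (5)·v_y = 0,
  so v ∝ (b, λ_1 - a) = (5, 5.5249) = u.
  ||u|| = √((5)² + (5.5249)²) = √(55.5249) ≈ 7.4515,
  v_1 = u/||u|| ≈ (0.671, 0.7415) (||v_1|| = 1).

λ_1 = 22.5249,  λ_2 = 12.4751;  v_1 ≈ (0.671, 0.7415)


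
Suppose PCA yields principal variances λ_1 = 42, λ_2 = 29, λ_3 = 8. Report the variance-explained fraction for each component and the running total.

Step 1 — total variance = trace(Sigma) = Σ λ_i = 42 + 29 + 8 = 79.

Step 2 — fraction explained by component i = λ_i / Σ λ:
  PC1: 42/79 = 0.5316
  PC2: 29/79 = 0.3671
  PC3: 8/79 = 0.1013

Step 3 — cumulative fraction after k components = (λ_1 + ... + λ_k) / Σ λ:
  k = 1: 42/79 = 0.5316
  k = 2: (42 + 29)/79 = 71/79 = 0.8987
  k = 3: (42 + 29 + 8)/79 = 79/79 = 1

Summary (fraction, with percent):

explained: PC1 0.5316 (53.16%), PC2 0.3671 (36.71%), PC3 0.1013 (10.13%);  cumulative: 0.5316, 0.8987, 1


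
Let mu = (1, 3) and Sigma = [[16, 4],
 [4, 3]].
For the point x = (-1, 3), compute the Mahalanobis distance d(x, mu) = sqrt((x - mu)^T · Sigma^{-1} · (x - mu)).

Step 1 — centre the observation: (x - mu) = (-2, 0).

Step 2 — invert Sigma. det(Sigma) = 16·3 - (4)² = 32.
  Sigma^{-1} = (1/det) · [[d, -b], [-b, a]] = [[0.0938, -0.125],
 [-0.125, 0.5]].

Step 3 — form the quadratic (x - mu)^T · Sigma^{-1} · (x - mu):
  Sigma^{-1} · (x - mu) = (-0.1875, 0.25).
  (x - mu)^T · [Sigma^{-1} · (x - mu)] = (-2)·(-0.1875) + (0)·(0.25) = 0.375.

Step 4 — take square root: d = √(0.375) ≈ 0.6124.

d(x, mu) = √(0.375) ≈ 0.6124


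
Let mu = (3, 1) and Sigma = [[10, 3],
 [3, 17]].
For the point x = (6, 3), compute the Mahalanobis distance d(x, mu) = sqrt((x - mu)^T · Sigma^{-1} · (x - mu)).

Step 1 — centre the observation: (x - mu) = (3, 2).

Step 2 — invert Sigma. det(Sigma) = 10·17 - (3)² = 161.
  Sigma^{-1} = (1/det) · [[d, -b], [-b, a]] = [[0.1056, -0.0186],
 [-0.0186, 0.0621]].

Step 3 — form the quadratic (x - mu)^T · Sigma^{-1} · (x - mu):
  Sigma^{-1} · (x - mu) = (0.2795, 0.0683).
  (x - mu)^T · [Sigma^{-1} · (x - mu)] = (3)·(0.2795) + (2)·(0.0683) = 0.9752.

Step 4 — take square root: d = √(0.9752) ≈ 0.9875.

d(x, mu) = √(0.9752) ≈ 0.9875


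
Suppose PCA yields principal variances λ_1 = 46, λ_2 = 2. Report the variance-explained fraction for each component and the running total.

Step 1 — total variance = trace(Sigma) = Σ λ_i = 46 + 2 = 48.

Step 2 — fraction explained by component i = λ_i / Σ λ:
  PC1: 46/48 = 0.9583
  PC2: 2/48 = 0.0417

Step 3 — cumulative fraction after k components = (λ_1 + ... + λ_k) / Σ λ:
  k = 1: 46/48 = 0.9583
  k = 2: (46 + 2)/48 = 48/48 = 1

Summary (fraction, with percent):

explained: PC1 0.9583 (95.83%), PC2 0.0417 (4.17%);  cumulative: 0.9583, 1


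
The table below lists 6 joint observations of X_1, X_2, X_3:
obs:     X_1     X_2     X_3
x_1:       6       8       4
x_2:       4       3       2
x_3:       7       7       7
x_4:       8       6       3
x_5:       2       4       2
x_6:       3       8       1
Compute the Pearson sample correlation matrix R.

Step 1 — column means:
  mean(X_1) = (6 + 4 + 7 + 8 + 2 + 3) / 6 = 30/6 = 5
  mean(X_2) = (8 + 3 + 7 + 6 + 4 + 8) / 6 = 36/6 = 6
  mean(X_3) = (4 + 2 + 7 + 3 + 2 + 1) / 6 = 19/6 = 3.1667

Step 2 — sample variances and covariances s[i,j] = (1/(n-1)) · Σ_k (x_{k,i} - mean_i) · (x_{k,j} - mean_j), with n-1 = 5:
  s[X_1,X_1] = ((1)·(1) + (-1)·(-1) + (2)·(2) + (3)·(3) + (-3)·(-3) + (-2)·(-2)) / 5 = 28/5 = 5.6
  s[X_1,X_2] = ((1)·(2) + (-1)·(-3) + (2)·(1) + (3)·(0) + (-3)·(-2) + (-2)·(2)) / 5 = 9/5 = 1.8
  s[X_1,X_3] = ((1)·(0.8333) + (-1)·(-1.1667) + (2)·(3.8333) + (3)·(-0.1667) + (-3)·(-1.1667) + (-2)·(-2.1667)) / 5 = 17/5 = 3.4
  s[X_2,X_2] = ((2)·(2) + (-3)·(-3) + (1)·(1) + (0)·(0) + (-2)·(-2) + (2)·(2)) / 5 = 22/5 = 4.4
  s[X_2,X_3] = ((2)·(0.8333) + (-3)·(-1.1667) + (1)·(3.8333) + (0)·(-0.1667) + (-2)·(-1.1667) + (2)·(-2.1667)) / 5 = 7/5 = 1.4
  s[X_3,X_3] = ((0.8333)·(0.8333) + (-1.1667)·(-1.1667) + (3.8333)·(3.8333) + (-0.1667)·(-0.1667) + (-1.1667)·(-1.1667) + (-2.1667)·(-2.1667)) / 5 = 22.8333/5 = 4.5667
  Sample standard deviations s_i = √(s[i,i]):
  s(X_1) = √(5.6) = 2.3664
  s(X_2) = √(4.4) = 2.0976
  s(X_3) = √(4.5667) = 2.137

Step 3 — r_{ij} = s_{ij} / (s_i · s_j):
  r[X_1,X_1] = 1 (diagonal).
  r[X_1,X_2] = 1.8 / (2.3664 · 2.0976) = 1.8 / 4.9639 = 0.3626
  r[X_1,X_3] = 3.4 / (2.3664 · 2.137) = 3.4 / 5.057 = 0.6723
  r[X_2,X_2] = 1 (diagonal).
  r[X_2,X_3] = 1.4 / (2.0976 · 2.137) = 1.4 / 4.4826 = 0.3123
  r[X_3,X_3] = 1 (diagonal).

R is symmetric with unit diagonal. Assembling:

R = [[1, 0.3626, 0.6723],
 [0.3626, 1, 0.3123],
 [0.6723, 0.3123, 1]]


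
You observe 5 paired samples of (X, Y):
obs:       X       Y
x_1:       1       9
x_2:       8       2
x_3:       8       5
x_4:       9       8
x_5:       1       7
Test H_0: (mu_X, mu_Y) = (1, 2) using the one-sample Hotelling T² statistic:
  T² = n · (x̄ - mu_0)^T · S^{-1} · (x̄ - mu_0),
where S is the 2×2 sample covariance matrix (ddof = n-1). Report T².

Step 1 — sample mean vector:
  mean(X) = (1 + 8 + 8 + 9 + 1) / 5 = 27/5 = 5.4
  mean(Y) = (9 + 2 + 5 + 8 + 7) / 5 = 31/5 = 6.2
  x̄ = (5.4, 6.2),  deviation x̄ - mu_0 = (5.4, 6.2) - (1, 2) = (4.4, 4.2).

Step 2 — sample covariance matrix, S[i,j] = (1/(n-1)) · Σ_k (x_{k,i} - mean_i) · (x_{k,j} - mean_j), divisor n-1 = 4:
  S[X,X] = ((-4.4)·(-4.4) + (2.6)·(2.6) + (2.6)·(2.6) + (3.6)·(3.6) + (-4.4)·(-4.4)) / 4 = 65.2/4 = 16.3
  S[X,Y] = ((-4.4)·(2.8) + (2.6)·(-4.2) + (2.6)·(-1.2) + (3.6)·(1.8) + (-4.4)·(0.8)) / 4 = -23.4/4 = -5.85
  S[Y,Y] = ((2.8)·(2.8) + (-4.2)·(-4.2) + (-1.2)·(-1.2) + (1.8)·(1.8) + (0.8)·(0.8)) / 4 = 30.8/4 = 7.7
  S = [[16.3, -5.85],
 [-5.85, 7.7]].

Step 3 — invert S. det(S) = 16.3·7.7 - (-5.85)² = 91.2875.
  S^{-1} = (1/det) · [[d, -b], [-b, a]] = [[0.0843, 0.0641],
 [0.0641, 0.1786]].

Step 4 — quadratic form (x̄ - mu_0)^T · S^{-1} · (x̄ - mu_0):
  S^{-1} · (x̄ - mu_0) = (0.6403, 1.0319),
  (x̄ - mu_0)^T · [...] = (4.4)·(0.6403) + (4.2)·(1.0319) = 7.1513.

Step 5 — scale by n: T² = 5 · 7.1513 = 35.7563.

T² ≈ 35.7563


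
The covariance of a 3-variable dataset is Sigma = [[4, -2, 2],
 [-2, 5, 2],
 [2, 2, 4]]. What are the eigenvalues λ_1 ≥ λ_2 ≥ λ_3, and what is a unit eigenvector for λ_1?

Step 1 — characteristic polynomial p(λ) = det(λI - Sigma) = λ³ - tr·λ² + c_1·λ - det, where tr = trace, c_1 = sum of the principal 2×2 minors, det = det(Sigma):
  tr = 4 + 5 + 4 = 13,
  c_1 = (4·5 - (-2)²) + (4·4 - (2)²) + (5·4 - (2)²) = 16 + 12 + 16 = 44,
  det = 4·(5·4 - (2)²) - (-2)·((-2)·4 - (2)·(2)) + (2)·((-2)·(2) - 5·(2)) = 4·(16) - (-2)·(-12) + (2)·(-14) = 12.
  So p(λ) = λ³ - 13λ² + 44λ - 12.
Step 2 — look for an integer root (rational root theorem: any rational root is an integer divisor of 12). Testing λ = 6:
  p(6) = 216 - 468 + 264 - 12 = 0  ✓
  Dividing out (λ - 6): p(λ) = (λ - 6)(λ² - 7λ + 2).
Step 3 — remaining eigenvalues from the quadratic λ² - 7λ + 2 = 0:
  Δ = 7² - 4·2 = 49 - 8 = 41,  λ = (7 ± √41)/2 = (7 ± 6.4031)/2 ≈ 6.7016 or 0.2984.
  Sorted: λ_1 = 6.7016,  λ_2 = 6,  λ_3 = 0.2984  (check: sum = 13 = tr ✓).

Step 4 — unit eigenvector for λ_1 ≈ 6.7016: v spans the null space of (Sigma - λ_1 I), whose rows are
  r_1 = (-2.7016, -2, 2),  r_2 = (-2, -1.7016, 2),  r_3 = (2, 2, -2.7016).
  v is orthogonal to every row, so take v ∝ r_1 × r_2 = ((-2)·(2) - (2)·(-1.7016), (2)·(-2) - (-2.7016)·(2), (-2.7016)·(-1.7016) - (-2)·(-2)) ≈ (-0.5969, 1.4031, 0.5969).
  Rescale (multiply by -1 so the first nonzero entry is positive): u = (0.5969, -1.4031, -0.5969).
  ||u|| = √((0.5969)² + (-1.4031)² + (-0.5969)²) = √(2.6813) ≈ 1.6375,  v_1 = u/||u|| ≈ (0.3645, -0.8569, -0.3645) (||v_1|| = 1).

λ_1 = 6.7016,  λ_2 = 6,  λ_3 = 0.2984;  v_1 ≈ (0.3645, -0.8569, -0.3645)


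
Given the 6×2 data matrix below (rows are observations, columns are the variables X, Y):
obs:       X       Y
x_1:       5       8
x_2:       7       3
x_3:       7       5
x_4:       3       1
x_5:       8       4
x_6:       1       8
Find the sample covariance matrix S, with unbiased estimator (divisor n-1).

Step 1 — column means:
  mean(X) = (5 + 7 + 7 + 3 + 8 + 1) / 6 = 31/6 = 5.1667
  mean(Y) = (8 + 3 + 5 + 1 + 4 + 8) / 6 = 29/6 = 4.8333

Step 2 — sample covariance S[i,j] = (1/(n-1)) · Σ_k (x_{k,i} - mean_i) · (x_{k,j} - mean_j), with n-1 = 5.
  S[X,X] = ((-0.1667)·(-0.1667) + (1.8333)·(1.8333) + (1.8333)·(1.8333) + (-2.1667)·(-2.1667) + (2.8333)·(2.8333) + (-4.1667)·(-4.1667)) / 5 = 36.8333/5 = 7.3667
  S[X,Y] = ((-0.1667)·(3.1667) + (1.8333)·(-1.8333) + (1.8333)·(0.1667) + (-2.1667)·(-3.8333) + (2.8333)·(-0.8333) + (-4.1667)·(3.1667)) / 5 = -10.8333/5 = -2.1667
  S[Y,Y] = ((3.1667)·(3.1667) + (-1.8333)·(-1.8333) + (0.1667)·(0.1667) + (-3.8333)·(-3.8333) + (-0.8333)·(-0.8333) + (3.1667)·(3.1667)) / 5 = 38.8333/5 = 7.7667

S is symmetric (S[j,i] = S[i,j]). Assembling:

S = [[7.3667, -2.1667],
 [-2.1667, 7.7667]]


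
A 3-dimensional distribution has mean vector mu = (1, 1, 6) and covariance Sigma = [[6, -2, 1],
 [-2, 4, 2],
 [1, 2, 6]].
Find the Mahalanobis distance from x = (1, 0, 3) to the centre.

Step 1 — centre the observation: (x - mu) = (0, -1, -3).

Step 2 — invert Sigma (cofactor / det for 3×3, or solve directly):
  Sigma^{-1} = [[0.2381, 0.1667, -0.0952],
 [0.1667, 0.4167, -0.1667],
 [-0.0952, -0.1667, 0.2381]].

Step 3 — form the quadratic (x - mu)^T · Sigma^{-1} · (x - mu):
  Sigma^{-1} · (x - mu) = (0.119, 0.0833, -0.5476).
  (x - mu)^T · [Sigma^{-1} · (x - mu)] = (0)·(0.119) + (-1)·(0.0833) + (-3)·(-0.5476) = 1.5595.

Step 4 — take square root: d = √(1.5595) ≈ 1.2488.

d(x, mu) = √(1.5595) ≈ 1.2488


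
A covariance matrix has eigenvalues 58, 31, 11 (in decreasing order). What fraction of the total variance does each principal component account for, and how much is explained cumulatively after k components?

Step 1 — total variance = trace(Sigma) = Σ λ_i = 58 + 31 + 11 = 100.

Step 2 — fraction explained by component i = λ_i / Σ λ:
  PC1: 58/100 = 0.58
  PC2: 31/100 = 0.31
  PC3: 11/100 = 0.11

Step 3 — cumulative fraction after k components = (λ_1 + ... + λ_k) / Σ λ:
  k = 1: 58/100 = 0.58
  k = 2: (58 + 31)/100 = 89/100 = 0.89
  k = 3: (58 + 31 + 11)/100 = 100/100 = 1

Summary (fraction, with percent):

explained: PC1 0.58 (58%), PC2 0.31 (31%), PC3 0.11 (11%);  cumulative: 0.58, 0.89, 1


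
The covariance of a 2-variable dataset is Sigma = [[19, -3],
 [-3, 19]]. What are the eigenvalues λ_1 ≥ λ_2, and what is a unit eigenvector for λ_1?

Step 1 — characteristic polynomial of 2×2 Sigma:
  det(Sigma - λI) = λ² - trace · λ + det = 0.
  trace = 19 + 19 = 38, det = 19·19 - (-3)² = 352.
Step 2 — discriminant:
  Δ = trace² - 4·det = 1444 - 1408 = 36.
Step 3 — eigenvalues:
  λ = (trace ± √Δ)/2 = (38 ± 6)/2,
  λ_1 = 22,  λ_2 = 16.

Step 4 — unit eigenvector for λ_1: solve (Sigma - λ_1 I)v = 0. First row:
  (19 - 22)·v_x + (-3)·v_y = 0, i.e. (-3)·v_x + (-3)·v_y = 0,
  so v ∝ (b, λ_1 - a) = (-3, 3); multiply by -1 so the first entry is positive: u = (3, -3).
  ||u|| = √((3)² + (-3)²) = √(18) ≈ 4.2426,
  v_1 = u/||u|| ≈ (0.7071, -0.7071) (||v_1|| = 1).

λ_1 = 22,  λ_2 = 16;  v_1 ≈ (0.7071, -0.7071)


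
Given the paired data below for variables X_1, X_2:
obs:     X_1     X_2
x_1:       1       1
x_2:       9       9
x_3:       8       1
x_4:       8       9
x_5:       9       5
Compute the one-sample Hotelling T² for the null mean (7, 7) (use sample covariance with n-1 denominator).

Step 1 — sample mean vector:
  mean(X_1) = (1 + 9 + 8 + 8 + 9) / 5 = 35/5 = 7
  mean(X_2) = (1 + 9 + 1 + 9 + 5) / 5 = 25/5 = 5
  x̄ = (7, 5),  deviation x̄ - mu_0 = (7, 5) - (7, 7) = (0, -2).

Step 2 — sample covariance matrix, S[i,j] = (1/(n-1)) · Σ_k (x_{k,i} - mean_i) · (x_{k,j} - mean_j), divisor n-1 = 4:
  S[X_1,X_1] = ((-6)·(-6) + (2)·(2) + (1)·(1) + (1)·(1) + (2)·(2)) / 4 = 46/4 = 11.5
  S[X_1,X_2] = ((-6)·(-4) + (2)·(4) + (1)·(-4) + (1)·(4) + (2)·(0)) / 4 = 32/4 = 8
  S[X_2,X_2] = ((-4)·(-4) + (4)·(4) + (-4)·(-4) + (4)·(4) + (0)·(0)) / 4 = 64/4 = 16
  S = [[11.5, 8],
 [8, 16]].

Step 3 — invert S. det(S) = 11.5·16 - (8)² = 120.
  S^{-1} = (1/det) · [[d, -b], [-b, a]] = [[0.1333, -0.0667],
 [-0.0667, 0.0958]].

Step 4 — quadratic form (x̄ - mu_0)^T · S^{-1} · (x̄ - mu_0):
  S^{-1} · (x̄ - mu_0) = (0.1333, -0.1917),
  (x̄ - mu_0)^T · [...] = (0)·(0.1333) + (-2)·(-0.1917) = 0.3833.

Step 5 — scale by n: T² = 5 · 0.3833 = 1.9167.

T² ≈ 1.9167


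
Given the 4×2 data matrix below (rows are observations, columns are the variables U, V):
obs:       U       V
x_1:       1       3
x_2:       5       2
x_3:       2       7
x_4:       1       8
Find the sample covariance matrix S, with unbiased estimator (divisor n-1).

Step 1 — column means:
  mean(U) = (1 + 5 + 2 + 1) / 4 = 9/4 = 2.25
  mean(V) = (3 + 2 + 7 + 8) / 4 = 20/4 = 5

Step 2 — sample covariance S[i,j] = (1/(n-1)) · Σ_k (x_{k,i} - mean_i) · (x_{k,j} - mean_j), with n-1 = 3.
  S[U,U] = ((-1.25)·(-1.25) + (2.75)·(2.75) + (-0.25)·(-0.25) + (-1.25)·(-1.25)) / 3 = 10.75/3 = 3.5833
  S[U,V] = ((-1.25)·(-2) + (2.75)·(-3) + (-0.25)·(2) + (-1.25)·(3)) / 3 = -10/3 = -3.3333
  S[V,V] = ((-2)·(-2) + (-3)·(-3) + (2)·(2) + (3)·(3)) / 3 = 26/3 = 8.6667

S is symmetric (S[j,i] = S[i,j]). Assembling:

S = [[3.5833, -3.3333],
 [-3.3333, 8.6667]]


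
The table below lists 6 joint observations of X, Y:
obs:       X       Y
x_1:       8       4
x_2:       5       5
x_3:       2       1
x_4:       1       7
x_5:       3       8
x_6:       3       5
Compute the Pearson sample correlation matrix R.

Step 1 — column means:
  mean(X) = (8 + 5 + 2 + 1 + 3 + 3) / 6 = 22/6 = 3.6667
  mean(Y) = (4 + 5 + 1 + 7 + 8 + 5) / 6 = 30/6 = 5

Step 2 — sample variances and covariances s[i,j] = (1/(n-1)) · Σ_k (x_{k,i} - mean_i) · (x_{k,j} - mean_j), with n-1 = 5:
  s[X,X] = ((4.3333)·(4.3333) + (1.3333)·(1.3333) + (-1.6667)·(-1.6667) + (-2.6667)·(-2.6667) + (-0.6667)·(-0.6667) + (-0.6667)·(-0.6667)) / 5 = 31.3333/5 = 6.2667
  s[X,Y] = ((4.3333)·(-1) + (1.3333)·(0) + (-1.6667)·(-4) + (-2.6667)·(2) + (-0.6667)·(3) + (-0.6667)·(0)) / 5 = -5/5 = -1
  s[Y,Y] = ((-1)·(-1) + (0)·(0) + (-4)·(-4) + (2)·(2) + (3)·(3) + (0)·(0)) / 5 = 30/5 = 6
  Sample standard deviations s_i = √(s[i,i]):
  s(X) = √(6.2667) = 2.5033
  s(Y) = √(6) = 2.4495

Step 3 — r_{ij} = s_{ij} / (s_i · s_j):
  r[X,X] = 1 (diagonal).
  r[X,Y] = -1 / (2.5033 · 2.4495) = -1 / 6.1319 = -0.1631
  r[Y,Y] = 1 (diagonal).

R is symmetric with unit diagonal. Assembling:

R = [[1, -0.1631],
 [-0.1631, 1]]


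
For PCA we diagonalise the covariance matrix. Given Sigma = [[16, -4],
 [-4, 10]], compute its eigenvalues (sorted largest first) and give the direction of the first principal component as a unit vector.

Step 1 — characteristic polynomial of 2×2 Sigma:
  det(Sigma - λI) = λ² - trace · λ + det = 0.
  trace = 16 + 10 = 26, det = 16·10 - (-4)² = 144.
Step 2 — discriminant:
  Δ = trace² - 4·det = 676 - 576 = 100.
Step 3 — eigenvalues:
  λ = (trace ± √Δ)/2 = (26 ± 10)/2,
  λ_1 = 18,  λ_2 = 8.

Step 4 — unit eigenvector for λ_1: solve (Sigma - λ_1 I)v = 0. First row:
  (16 - 18)·v_x + (-4)·v_y = 0, i.e. (-2)·v_x + (-4)·v_y = 0,
  so v ∝ (b, λ_1 - a) = (-4, 2); multiply by -1 so the first entry is positive: u = (4, -2).
  ||u|| = √((4)² + (-2)²) = √(20) ≈ 4.4721,
  v_1 = u/||u|| ≈ (0.8944, -0.4472) (||v_1|| = 1).

λ_1 = 18,  λ_2 = 8;  v_1 ≈ (0.8944, -0.4472)


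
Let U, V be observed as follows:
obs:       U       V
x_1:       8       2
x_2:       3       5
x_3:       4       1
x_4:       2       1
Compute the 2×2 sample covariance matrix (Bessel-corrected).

Step 1 — column means:
  mean(U) = (8 + 3 + 4 + 2) / 4 = 17/4 = 4.25
  mean(V) = (2 + 5 + 1 + 1) / 4 = 9/4 = 2.25

Step 2 — sample covariance S[i,j] = (1/(n-1)) · Σ_k (x_{k,i} - mean_i) · (x_{k,j} - mean_j), with n-1 = 3.
  S[U,U] = ((3.75)·(3.75) + (-1.25)·(-1.25) + (-0.25)·(-0.25) + (-2.25)·(-2.25)) / 3 = 20.75/3 = 6.9167
  S[U,V] = ((3.75)·(-0.25) + (-1.25)·(2.75) + (-0.25)·(-1.25) + (-2.25)·(-1.25)) / 3 = -1.25/3 = -0.4167
  S[V,V] = ((-0.25)·(-0.25) + (2.75)·(2.75) + (-1.25)·(-1.25) + (-1.25)·(-1.25)) / 3 = 10.75/3 = 3.5833

S is symmetric (S[j,i] = S[i,j]). Assembling:

S = [[6.9167, -0.4167],
 [-0.4167, 3.5833]]


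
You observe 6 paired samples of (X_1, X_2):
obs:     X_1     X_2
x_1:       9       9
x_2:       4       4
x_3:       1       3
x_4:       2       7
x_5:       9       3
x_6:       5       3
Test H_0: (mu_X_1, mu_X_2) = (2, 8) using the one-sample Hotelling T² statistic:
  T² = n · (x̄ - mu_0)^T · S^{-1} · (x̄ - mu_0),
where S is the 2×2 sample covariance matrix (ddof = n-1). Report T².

Step 1 — sample mean vector:
  mean(X_1) = (9 + 4 + 1 + 2 + 9 + 5) / 6 = 30/6 = 5
  mean(X_2) = (9 + 4 + 3 + 7 + 3 + 3) / 6 = 29/6 = 4.8333
  x̄ = (5, 4.8333),  deviation x̄ - mu_0 = (5, 4.8333) - (2, 8) = (3, -3.1667).

Step 2 — sample covariance matrix, S[i,j] = (1/(n-1)) · Σ_k (x_{k,i} - mean_i) · (x_{k,j} - mean_j), divisor n-1 = 5:
  S[X_1,X_1] = ((4)·(4) + (-1)·(-1) + (-4)·(-4) + (-3)·(-3) + (4)·(4) + (0)·(0)) / 5 = 58/5 = 11.6
  S[X_1,X_2] = ((4)·(4.1667) + (-1)·(-0.8333) + (-4)·(-1.8333) + (-3)·(2.1667) + (4)·(-1.8333) + (0)·(-1.8333)) / 5 = 11/5 = 2.2
  S[X_2,X_2] = ((4.1667)·(4.1667) + (-0.8333)·(-0.8333) + (-1.8333)·(-1.8333) + (2.1667)·(2.1667) + (-1.8333)·(-1.8333) + (-1.8333)·(-1.8333)) / 5 = 32.8333/5 = 6.5667
  S = [[11.6, 2.2],
 [2.2, 6.5667]].

Step 3 — invert S. det(S) = 11.6·6.5667 - (2.2)² = 71.3333.
  S^{-1} = (1/det) · [[d, -b], [-b, a]] = [[0.0921, -0.0308],
 [-0.0308, 0.1626]].

Step 4 — quadratic form (x̄ - mu_0)^T · S^{-1} · (x̄ - mu_0):
  S^{-1} · (x̄ - mu_0) = (0.3738, -0.6075),
  (x̄ - mu_0)^T · [...] = (3)·(0.3738) + (-3.1667)·(-0.6075) = 3.0452.

Step 5 — scale by n: T² = 6 · 3.0452 = 18.271.

T² ≈ 18.271


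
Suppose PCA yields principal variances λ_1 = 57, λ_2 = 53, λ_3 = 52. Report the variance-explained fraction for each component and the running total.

Step 1 — total variance = trace(Sigma) = Σ λ_i = 57 + 53 + 52 = 162.

Step 2 — fraction explained by component i = λ_i / Σ λ:
  PC1: 57/162 = 0.3519
  PC2: 53/162 = 0.3272
  PC3: 52/162 = 0.321

Step 3 — cumulative fraction after k components = (λ_1 + ... + λ_k) / Σ λ:
  k = 1: 57/162 = 0.3519
  k = 2: (57 + 53)/162 = 110/162 = 0.679
  k = 3: (57 + 53 + 52)/162 = 162/162 = 1

Summary (fraction, with percent):

explained: PC1 0.3519 (35.19%), PC2 0.3272 (32.72%), PC3 0.321 (32.1%);  cumulative: 0.3519, 0.679, 1


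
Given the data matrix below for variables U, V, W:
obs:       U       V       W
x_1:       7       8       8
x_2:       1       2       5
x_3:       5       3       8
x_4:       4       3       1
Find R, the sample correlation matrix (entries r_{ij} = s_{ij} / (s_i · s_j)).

Step 1 — column means:
  mean(U) = (7 + 1 + 5 + 4) / 4 = 17/4 = 4.25
  mean(V) = (8 + 2 + 3 + 3) / 4 = 16/4 = 4
  mean(W) = (8 + 5 + 8 + 1) / 4 = 22/4 = 5.5

Step 2 — sample variances and covariances s[i,j] = (1/(n-1)) · Σ_k (x_{k,i} - mean_i) · (x_{k,j} - mean_j), with n-1 = 3:
  s[U,U] = ((2.75)·(2.75) + (-3.25)·(-3.25) + (0.75)·(0.75) + (-0.25)·(-0.25)) / 3 = 18.75/3 = 6.25
  s[U,V] = ((2.75)·(4) + (-3.25)·(-2) + (0.75)·(-1) + (-0.25)·(-1)) / 3 = 17/3 = 5.6667
  s[U,W] = ((2.75)·(2.5) + (-3.25)·(-0.5) + (0.75)·(2.5) + (-0.25)·(-4.5)) / 3 = 11.5/3 = 3.8333
  s[V,V] = ((4)·(4) + (-2)·(-2) + (-1)·(-1) + (-1)·(-1)) / 3 = 22/3 = 7.3333
  s[V,W] = ((4)·(2.5) + (-2)·(-0.5) + (-1)·(2.5) + (-1)·(-4.5)) / 3 = 13/3 = 4.3333
  s[W,W] = ((2.5)·(2.5) + (-0.5)·(-0.5) + (2.5)·(2.5) + (-4.5)·(-4.5)) / 3 = 33/3 = 11
  Sample standard deviations s_i = √(s[i,i]):
  s(U) = √(6.25) = 2.5
  s(V) = √(7.3333) = 2.708
  s(W) = √(11) = 3.3166

Step 3 — r_{ij} = s_{ij} / (s_i · s_j):
  r[U,U] = 1 (diagonal).
  r[U,V] = 5.6667 / (2.5 · 2.708) = 5.6667 / 6.77 = 0.837
  r[U,W] = 3.8333 / (2.5 · 3.3166) = 3.8333 / 8.2916 = 0.4623
  r[V,V] = 1 (diagonal).
  r[V,W] = 4.3333 / (2.708 · 3.3166) = 4.3333 / 8.9815 = 0.4825
  r[W,W] = 1 (diagonal).

R is symmetric with unit diagonal. Assembling:

R = [[1, 0.837, 0.4623],
 [0.837, 1, 0.4825],
 [0.4623, 0.4825, 1]]
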